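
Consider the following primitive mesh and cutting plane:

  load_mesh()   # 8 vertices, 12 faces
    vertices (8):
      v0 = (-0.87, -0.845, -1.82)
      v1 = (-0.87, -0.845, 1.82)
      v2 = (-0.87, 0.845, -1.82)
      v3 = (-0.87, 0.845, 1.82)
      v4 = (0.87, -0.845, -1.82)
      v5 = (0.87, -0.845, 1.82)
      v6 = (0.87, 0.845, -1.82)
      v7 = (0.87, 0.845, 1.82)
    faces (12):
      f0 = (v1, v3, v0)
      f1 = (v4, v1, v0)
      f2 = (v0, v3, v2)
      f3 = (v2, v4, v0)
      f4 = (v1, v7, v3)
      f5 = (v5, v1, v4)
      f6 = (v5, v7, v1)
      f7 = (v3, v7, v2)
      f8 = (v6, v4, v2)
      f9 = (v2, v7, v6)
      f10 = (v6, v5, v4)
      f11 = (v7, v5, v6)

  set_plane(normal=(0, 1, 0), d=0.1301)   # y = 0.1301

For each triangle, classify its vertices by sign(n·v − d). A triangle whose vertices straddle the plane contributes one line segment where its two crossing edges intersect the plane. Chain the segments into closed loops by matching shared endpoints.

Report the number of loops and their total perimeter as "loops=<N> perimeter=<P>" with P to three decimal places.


loops=1 perimeter=10.760

Straddling triangles (8 of 12):
  (v1,v3,v0) [-+-] → (-0.87, 0.1301, 1.82)–(-0.87, 0.1301, 0.280215)  len=1.5398
  (v0,v3,v2) [-++] → (-0.87, 0.1301, 0.280215)–(-0.87, 0.1301, -1.82)  len=2.1002
  (v2,v4,v0) [+--] → (-0.133949, 0.1301, -1.82)–(-0.87, 0.1301, -1.82)  len=0.7361
  (v1,v7,v3) [-++] → (0.133949, 0.1301, 1.82)–(-0.87, 0.1301, 1.82)  len=1.0039
  (v5,v7,v1) [-+-] → (0.87, 0.1301, 1.82)–(0.133949, 0.1301, 1.82)  len=0.7361
  (v6,v4,v2) [+-+] → (0.87, 0.1301, -1.82)–(-0.133949, 0.1301, -1.82)  len=1.0039
  (v6,v5,v4) [+--] → (0.87, 0.1301, -0.280215)–(0.87, 0.1301, -1.82)  len=1.5398
  (v7,v5,v6) [+-+] → (0.87, 0.1301, 1.82)–(0.87, 0.1301, -0.280215)  len=2.1002

Chained into 1 loop(s):
  loop 1: 8 segments, perimeter = 10.7600
Total perimeter = 10.760


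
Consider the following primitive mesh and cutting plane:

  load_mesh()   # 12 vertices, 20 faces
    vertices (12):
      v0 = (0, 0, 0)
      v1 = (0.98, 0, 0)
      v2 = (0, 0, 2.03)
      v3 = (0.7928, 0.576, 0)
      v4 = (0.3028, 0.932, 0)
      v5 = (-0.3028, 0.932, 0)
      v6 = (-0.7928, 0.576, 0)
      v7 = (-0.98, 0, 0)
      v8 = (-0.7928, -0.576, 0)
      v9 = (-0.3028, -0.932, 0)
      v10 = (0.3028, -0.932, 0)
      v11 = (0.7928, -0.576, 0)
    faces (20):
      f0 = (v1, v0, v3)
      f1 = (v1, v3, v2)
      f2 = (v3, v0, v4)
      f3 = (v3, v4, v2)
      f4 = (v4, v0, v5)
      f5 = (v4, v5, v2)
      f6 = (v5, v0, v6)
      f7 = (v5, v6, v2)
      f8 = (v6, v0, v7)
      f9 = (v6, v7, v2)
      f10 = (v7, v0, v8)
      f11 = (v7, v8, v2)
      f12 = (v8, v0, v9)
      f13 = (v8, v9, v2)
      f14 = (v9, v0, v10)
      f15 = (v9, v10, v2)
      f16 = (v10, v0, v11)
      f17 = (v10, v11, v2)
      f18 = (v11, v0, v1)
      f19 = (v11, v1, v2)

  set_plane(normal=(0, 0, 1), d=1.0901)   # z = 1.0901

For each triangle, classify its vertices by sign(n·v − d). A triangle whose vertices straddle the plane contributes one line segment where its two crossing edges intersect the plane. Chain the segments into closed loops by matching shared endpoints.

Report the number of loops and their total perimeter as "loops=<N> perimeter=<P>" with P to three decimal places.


Straddling triangles (10 of 20):
  (v1,v3,v2) [--+] → (0.36707, 0.266691, 1.0901)–(0.453745, 0, 1.0901)  len=0.2804
  (v3,v4,v2) [--+] → (0.140198, 0.431521, 1.0901)–(0.36707, 0.266691, 1.0901)  len=0.2804
  (v4,v5,v2) [--+] → (-0.140198, 0.431521, 1.0901)–(0.140198, 0.431521, 1.0901)  len=0.2804
  (v5,v6,v2) [--+] → (-0.36707, 0.266691, 1.0901)–(-0.140198, 0.431521, 1.0901)  len=0.2804
  (v6,v7,v2) [--+] → (-0.453745, 0, 1.0901)–(-0.36707, 0.266691, 1.0901)  len=0.2804
  (v7,v8,v2) [--+] → (-0.36707, -0.266691, 1.0901)–(-0.453745, 0, 1.0901)  len=0.2804
  (v8,v9,v2) [--+] → (-0.140198, -0.431521, 1.0901)–(-0.36707, -0.266691, 1.0901)  len=0.2804
  (v9,v10,v2) [--+] → (0.140198, -0.431521, 1.0901)–(-0.140198, -0.431521, 1.0901)  len=0.2804
  (v10,v11,v2) [--+] → (0.36707, -0.266691, 1.0901)–(0.140198, -0.431521, 1.0901)  len=0.2804
  (v11,v1,v2) [--+] → (0.453745, 0, 1.0901)–(0.36707, -0.266691, 1.0901)  len=0.2804

Chained into 1 loop(s):
  loop 1: 10 segments, perimeter = 2.8042
Total perimeter = 2.804

loops=1 perimeter=2.804


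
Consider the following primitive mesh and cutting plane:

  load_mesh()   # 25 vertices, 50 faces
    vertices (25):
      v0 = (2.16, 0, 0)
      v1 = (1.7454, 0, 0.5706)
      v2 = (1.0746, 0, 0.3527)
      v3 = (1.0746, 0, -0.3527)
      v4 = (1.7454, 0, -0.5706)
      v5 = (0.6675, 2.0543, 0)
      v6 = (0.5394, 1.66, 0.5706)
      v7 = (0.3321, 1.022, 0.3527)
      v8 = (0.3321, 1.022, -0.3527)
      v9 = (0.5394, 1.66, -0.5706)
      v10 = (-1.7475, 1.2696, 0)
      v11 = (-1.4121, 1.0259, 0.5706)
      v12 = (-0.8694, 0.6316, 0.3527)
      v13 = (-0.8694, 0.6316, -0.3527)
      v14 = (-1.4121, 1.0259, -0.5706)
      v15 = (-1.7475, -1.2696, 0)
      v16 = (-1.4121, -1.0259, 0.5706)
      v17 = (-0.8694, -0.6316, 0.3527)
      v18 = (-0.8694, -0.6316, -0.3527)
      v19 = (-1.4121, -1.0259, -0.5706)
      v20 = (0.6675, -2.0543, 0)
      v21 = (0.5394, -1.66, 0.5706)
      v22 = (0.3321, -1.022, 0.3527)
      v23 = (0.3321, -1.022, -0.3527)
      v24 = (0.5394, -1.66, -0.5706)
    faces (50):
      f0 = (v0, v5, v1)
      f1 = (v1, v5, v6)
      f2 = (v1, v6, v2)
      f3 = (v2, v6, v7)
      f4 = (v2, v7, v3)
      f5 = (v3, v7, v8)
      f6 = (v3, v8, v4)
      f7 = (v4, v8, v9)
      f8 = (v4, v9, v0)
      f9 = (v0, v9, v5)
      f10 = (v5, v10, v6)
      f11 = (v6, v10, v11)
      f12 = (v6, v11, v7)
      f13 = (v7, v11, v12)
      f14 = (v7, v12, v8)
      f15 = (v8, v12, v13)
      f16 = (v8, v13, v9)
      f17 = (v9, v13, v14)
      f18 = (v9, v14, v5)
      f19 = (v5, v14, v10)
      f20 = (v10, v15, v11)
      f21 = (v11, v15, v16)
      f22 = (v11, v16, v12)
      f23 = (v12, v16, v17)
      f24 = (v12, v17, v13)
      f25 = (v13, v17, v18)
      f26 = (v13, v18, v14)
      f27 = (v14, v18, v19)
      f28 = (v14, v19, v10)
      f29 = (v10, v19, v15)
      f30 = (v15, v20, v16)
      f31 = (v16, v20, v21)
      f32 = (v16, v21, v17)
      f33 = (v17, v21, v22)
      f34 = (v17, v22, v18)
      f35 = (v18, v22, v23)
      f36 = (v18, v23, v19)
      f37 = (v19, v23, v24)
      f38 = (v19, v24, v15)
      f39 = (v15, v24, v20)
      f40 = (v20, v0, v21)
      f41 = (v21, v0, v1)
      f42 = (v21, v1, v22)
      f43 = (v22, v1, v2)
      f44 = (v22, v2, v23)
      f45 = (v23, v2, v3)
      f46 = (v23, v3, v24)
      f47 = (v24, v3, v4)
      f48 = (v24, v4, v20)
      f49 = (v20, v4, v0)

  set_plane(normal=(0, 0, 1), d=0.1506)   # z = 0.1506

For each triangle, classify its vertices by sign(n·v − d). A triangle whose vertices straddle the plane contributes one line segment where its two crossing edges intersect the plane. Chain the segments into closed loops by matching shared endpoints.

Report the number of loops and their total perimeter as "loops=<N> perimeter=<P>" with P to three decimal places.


loops=2 perimeter=18.369

Straddling triangles (20 of 50):
  (v0,v5,v1) [--+] → (0.951993, 1.5121, 0.1506)–(2.05057, 0, 0.1506)  len=1.8690
  (v1,v5,v6) [+-+] → (0.951993, 1.5121, 0.1506)–(0.63369, 1.95023, 0.1506)  len=0.5415
  (v2,v7,v3) [++-] → (0.544829, 0.729193, 0.1506)–(1.0746, 0, 0.1506)  len=0.9013
  (v3,v7,v8) [-+-] → (0.544829, 0.729193, 0.1506)–(0.3321, 1.022, 0.1506)  len=0.3619
  (v5,v10,v6) [--+] → (-1.14391, 1.37264, 0.1506)–(0.63369, 1.95023, 0.1506)  len=1.8691
  (v6,v10,v11) [+-+] → (-1.14391, 1.37264, 0.1506)–(-1.65898, 1.20528, 0.1506)  len=0.5416
  (v7,v12,v8) [++-] → (-0.525165, 0.743451, 0.1506)–(0.3321, 1.022, 0.1506)  len=0.9014
  (v8,v12,v13) [-+-] → (-0.525165, 0.743451, 0.1506)–(-0.8694, 0.6316, 0.1506)  len=0.3620
  (v10,v15,v11) [--+] → (-1.65898, -0.663742, 0.1506)–(-1.65898, 1.20528, 0.1506)  len=1.8690
  (v11,v15,v16) [+-+] → (-1.65898, -0.663742, 0.1506)–(-1.65898, -1.20528, 0.1506)  len=0.5415
  (v12,v17,v13) [++-] → (-0.8694, -0.269688, 0.1506)–(-0.8694, 0.6316, 0.1506)  len=0.9013
  (v13,v17,v18) [-+-] → (-0.8694, -0.269688, 0.1506)–(-0.8694, -0.6316, 0.1506)  len=0.3619
  (v15,v20,v16) [--+] → (0.118626, -1.78287, 0.1506)–(-1.65898, -1.20528, 0.1506)  len=1.8691
  (v16,v20,v21) [+-+] → (0.118626, -1.78287, 0.1506)–(0.63369, -1.95023, 0.1506)  len=0.5416
  (v17,v22,v18) [++-] → (-0.0121347, -0.910149, 0.1506)–(-0.8694, -0.6316, 0.1506)  len=0.9014
  (v18,v22,v23) [-+-] → (-0.0121347, -0.910149, 0.1506)–(0.3321, -1.022, 0.1506)  len=0.3620
  (v20,v0,v21) [--+] → (1.73227, -0.438128, 0.1506)–(0.63369, -1.95023, 0.1506)  len=1.8690
  (v21,v0,v1) [+-+] → (1.73227, -0.438128, 0.1506)–(2.05057, 0, 0.1506)  len=0.5415
  (v22,v2,v23) [++-] → (0.861871, -0.292807, 0.1506)–(0.3321, -1.022, 0.1506)  len=0.9013
  (v23,v2,v3) [-+-] → (0.861871, -0.292807, 0.1506)–(1.0746, 0, 0.1506)  len=0.3619

Chained into 2 loop(s):
  loop 1: 10 segments, perimeter = 12.0531
  loop 2: 10 segments, perimeter = 6.3164
Total perimeter = 18.369


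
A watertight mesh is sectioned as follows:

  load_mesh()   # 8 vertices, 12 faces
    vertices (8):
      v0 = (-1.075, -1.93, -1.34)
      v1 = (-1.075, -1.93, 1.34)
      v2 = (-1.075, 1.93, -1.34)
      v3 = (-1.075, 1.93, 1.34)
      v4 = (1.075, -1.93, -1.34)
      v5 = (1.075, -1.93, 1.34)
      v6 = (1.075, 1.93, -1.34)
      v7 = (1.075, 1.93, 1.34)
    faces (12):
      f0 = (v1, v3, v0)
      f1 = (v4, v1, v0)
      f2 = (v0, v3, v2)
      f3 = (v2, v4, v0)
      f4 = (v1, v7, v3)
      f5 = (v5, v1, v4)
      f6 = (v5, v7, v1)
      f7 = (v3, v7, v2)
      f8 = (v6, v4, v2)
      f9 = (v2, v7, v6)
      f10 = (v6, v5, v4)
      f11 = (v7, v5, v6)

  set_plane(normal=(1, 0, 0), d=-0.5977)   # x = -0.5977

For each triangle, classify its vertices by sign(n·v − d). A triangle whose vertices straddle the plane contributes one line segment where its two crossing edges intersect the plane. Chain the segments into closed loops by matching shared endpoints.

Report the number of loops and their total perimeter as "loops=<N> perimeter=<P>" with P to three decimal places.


Straddling triangles (8 of 12):
  (v4,v1,v0) [+--] → (-0.5977, -1.93, 0.74504)–(-0.5977, -1.93, -1.34)  len=2.0850
  (v2,v4,v0) [-+-] → (-0.5977, 1.07308, -1.34)–(-0.5977, -1.93, -1.34)  len=3.0031
  (v1,v7,v3) [-+-] → (-0.5977, -1.07308, 1.34)–(-0.5977, 1.93, 1.34)  len=3.0031
  (v5,v1,v4) [+-+] → (-0.5977, -1.93, 1.34)–(-0.5977, -1.93, 0.74504)  len=0.5950
  (v5,v7,v1) [++-] → (-0.5977, -1.07308, 1.34)–(-0.5977, -1.93, 1.34)  len=0.8569
  (v3,v7,v2) [-+-] → (-0.5977, 1.93, 1.34)–(-0.5977, 1.93, -0.74504)  len=2.0850
  (v6,v4,v2) [++-] → (-0.5977, 1.07308, -1.34)–(-0.5977, 1.93, -1.34)  len=0.8569
  (v2,v7,v6) [-++] → (-0.5977, 1.93, -0.74504)–(-0.5977, 1.93, -1.34)  len=0.5950

Chained into 1 loop(s):
  loop 1: 8 segments, perimeter = 13.0800
Total perimeter = 13.080

loops=1 perimeter=13.080


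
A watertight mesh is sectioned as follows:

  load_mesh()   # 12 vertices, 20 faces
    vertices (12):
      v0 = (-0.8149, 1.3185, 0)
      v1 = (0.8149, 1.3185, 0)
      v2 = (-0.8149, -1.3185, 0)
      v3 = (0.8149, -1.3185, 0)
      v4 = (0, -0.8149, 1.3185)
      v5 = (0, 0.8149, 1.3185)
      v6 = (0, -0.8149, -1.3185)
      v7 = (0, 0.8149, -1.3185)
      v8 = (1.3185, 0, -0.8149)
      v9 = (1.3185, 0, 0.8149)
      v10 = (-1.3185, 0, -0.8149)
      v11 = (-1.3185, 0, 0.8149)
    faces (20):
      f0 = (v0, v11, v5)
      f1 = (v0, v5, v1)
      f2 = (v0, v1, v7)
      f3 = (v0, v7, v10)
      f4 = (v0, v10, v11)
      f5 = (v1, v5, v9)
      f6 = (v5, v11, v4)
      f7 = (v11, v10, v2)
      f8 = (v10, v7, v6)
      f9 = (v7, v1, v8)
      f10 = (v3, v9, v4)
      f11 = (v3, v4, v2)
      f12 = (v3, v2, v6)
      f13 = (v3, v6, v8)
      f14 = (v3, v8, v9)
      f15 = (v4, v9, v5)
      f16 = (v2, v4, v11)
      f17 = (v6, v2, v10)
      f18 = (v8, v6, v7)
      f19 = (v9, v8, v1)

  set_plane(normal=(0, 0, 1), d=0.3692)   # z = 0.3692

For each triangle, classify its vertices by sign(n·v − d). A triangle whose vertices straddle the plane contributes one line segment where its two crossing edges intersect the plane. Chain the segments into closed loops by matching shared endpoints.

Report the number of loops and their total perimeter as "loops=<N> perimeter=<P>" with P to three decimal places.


loops=1 perimeter=8.016

Straddling triangles (10 of 20):
  (v0,v11,v5) [-++] → (-1.04306, 0.721138, 0.3692)–(-0.586716, 1.17748, 0.3692)  len=0.6454
  (v0,v5,v1) [-+-] → (-0.586716, 1.17748, 0.3692)–(0.586716, 1.17748, 0.3692)  len=1.1734
  (v0,v10,v11) [--+] → (-1.3185, 0, 0.3692)–(-1.04306, 0.721138, 0.3692)  len=0.7719
  (v1,v5,v9) [-++] → (0.586716, 1.17748, 0.3692)–(1.04306, 0.721138, 0.3692)  len=0.6454
  (v11,v10,v2) [+--] → (-1.3185, 0, 0.3692)–(-1.04306, -0.721138, 0.3692)  len=0.7719
  (v3,v9,v4) [-++] → (1.04306, -0.721138, 0.3692)–(0.586716, -1.17748, 0.3692)  len=0.6454
  (v3,v4,v2) [-+-] → (0.586716, -1.17748, 0.3692)–(-0.586716, -1.17748, 0.3692)  len=1.1734
  (v3,v8,v9) [--+] → (1.3185, 0, 0.3692)–(1.04306, -0.721138, 0.3692)  len=0.7719
  (v2,v4,v11) [-++] → (-0.586716, -1.17748, 0.3692)–(-1.04306, -0.721138, 0.3692)  len=0.6454
  (v9,v8,v1) [+--] → (1.3185, 0, 0.3692)–(1.04306, 0.721138, 0.3692)  len=0.7719

Chained into 1 loop(s):
  loop 1: 10 segments, perimeter = 8.0161
Total perimeter = 8.016


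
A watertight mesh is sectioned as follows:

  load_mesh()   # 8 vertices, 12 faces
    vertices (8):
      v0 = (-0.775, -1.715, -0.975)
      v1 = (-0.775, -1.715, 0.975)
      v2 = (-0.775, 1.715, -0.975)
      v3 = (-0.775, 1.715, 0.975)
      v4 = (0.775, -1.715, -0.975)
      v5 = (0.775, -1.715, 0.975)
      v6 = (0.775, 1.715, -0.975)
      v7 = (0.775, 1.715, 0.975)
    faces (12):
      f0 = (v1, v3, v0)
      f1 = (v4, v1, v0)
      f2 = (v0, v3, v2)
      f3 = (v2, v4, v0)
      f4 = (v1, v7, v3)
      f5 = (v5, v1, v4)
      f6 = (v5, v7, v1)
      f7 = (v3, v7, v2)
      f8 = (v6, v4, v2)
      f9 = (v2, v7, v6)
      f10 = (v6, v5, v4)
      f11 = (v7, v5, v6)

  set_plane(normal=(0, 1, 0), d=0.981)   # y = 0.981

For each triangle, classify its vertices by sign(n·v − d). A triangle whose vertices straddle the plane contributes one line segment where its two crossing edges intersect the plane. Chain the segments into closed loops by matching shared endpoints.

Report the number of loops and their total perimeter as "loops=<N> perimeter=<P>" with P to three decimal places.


Straddling triangles (8 of 12):
  (v1,v3,v0) [-+-] → (-0.775, 0.981, 0.975)–(-0.775, 0.981, 0.557711)  len=0.4173
  (v0,v3,v2) [-++] → (-0.775, 0.981, 0.557711)–(-0.775, 0.981, -0.975)  len=1.5327
  (v2,v4,v0) [+--] → (-0.443309, 0.981, -0.975)–(-0.775, 0.981, -0.975)  len=0.3317
  (v1,v7,v3) [-++] → (0.443309, 0.981, 0.975)–(-0.775, 0.981, 0.975)  len=1.2183
  (v5,v7,v1) [-+-] → (0.775, 0.981, 0.975)–(0.443309, 0.981, 0.975)  len=0.3317
  (v6,v4,v2) [+-+] → (0.775, 0.981, -0.975)–(-0.443309, 0.981, -0.975)  len=1.2183
  (v6,v5,v4) [+--] → (0.775, 0.981, -0.557711)–(0.775, 0.981, -0.975)  len=0.4173
  (v7,v5,v6) [+-+] → (0.775, 0.981, 0.975)–(0.775, 0.981, -0.557711)  len=1.5327

Chained into 1 loop(s):
  loop 1: 8 segments, perimeter = 7.0000
Total perimeter = 7.000

loops=1 perimeter=7.000


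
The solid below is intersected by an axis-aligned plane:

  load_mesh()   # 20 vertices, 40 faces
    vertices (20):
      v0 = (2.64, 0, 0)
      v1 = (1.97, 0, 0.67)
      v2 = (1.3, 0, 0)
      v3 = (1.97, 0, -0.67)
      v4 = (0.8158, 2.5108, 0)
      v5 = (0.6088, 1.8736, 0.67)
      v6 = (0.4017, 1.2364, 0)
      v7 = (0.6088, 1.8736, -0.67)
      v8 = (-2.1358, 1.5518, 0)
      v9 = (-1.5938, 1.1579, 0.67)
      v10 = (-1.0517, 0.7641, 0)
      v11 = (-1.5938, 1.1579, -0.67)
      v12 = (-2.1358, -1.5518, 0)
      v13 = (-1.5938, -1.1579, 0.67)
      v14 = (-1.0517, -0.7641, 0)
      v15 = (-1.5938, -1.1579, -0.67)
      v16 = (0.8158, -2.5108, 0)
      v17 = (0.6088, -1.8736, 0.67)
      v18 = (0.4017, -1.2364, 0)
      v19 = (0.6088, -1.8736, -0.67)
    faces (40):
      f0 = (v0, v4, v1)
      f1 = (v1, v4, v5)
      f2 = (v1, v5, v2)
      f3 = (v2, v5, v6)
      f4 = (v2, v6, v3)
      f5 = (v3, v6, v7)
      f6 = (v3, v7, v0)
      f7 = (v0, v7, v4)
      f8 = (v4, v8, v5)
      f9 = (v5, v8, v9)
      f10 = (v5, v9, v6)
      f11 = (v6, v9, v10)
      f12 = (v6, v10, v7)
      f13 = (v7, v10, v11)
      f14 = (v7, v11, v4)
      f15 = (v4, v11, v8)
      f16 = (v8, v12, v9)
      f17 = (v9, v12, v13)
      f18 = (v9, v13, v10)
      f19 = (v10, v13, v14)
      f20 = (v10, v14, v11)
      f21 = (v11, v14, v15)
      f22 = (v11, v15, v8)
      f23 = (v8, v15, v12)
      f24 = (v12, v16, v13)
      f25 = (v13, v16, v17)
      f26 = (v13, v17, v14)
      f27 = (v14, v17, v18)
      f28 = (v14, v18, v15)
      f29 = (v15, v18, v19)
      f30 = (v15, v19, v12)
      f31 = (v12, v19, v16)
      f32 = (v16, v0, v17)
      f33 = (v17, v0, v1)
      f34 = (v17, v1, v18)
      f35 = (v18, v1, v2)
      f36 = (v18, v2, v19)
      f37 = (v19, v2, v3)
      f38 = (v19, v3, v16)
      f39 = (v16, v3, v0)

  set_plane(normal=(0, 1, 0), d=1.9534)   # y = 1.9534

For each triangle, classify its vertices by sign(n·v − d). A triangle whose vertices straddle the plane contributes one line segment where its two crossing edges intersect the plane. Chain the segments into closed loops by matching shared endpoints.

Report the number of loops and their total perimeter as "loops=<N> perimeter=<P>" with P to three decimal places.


Straddling triangles (6 of 40):
  (v0,v4,v1) [-+-] → (1.22077, 1.9534, 0)–(1.07203, 1.9534, 0.148741)  len=0.2104
  (v1,v4,v5) [-+-] → (1.07203, 1.9534, 0.148741)–(0.634724, 1.9534, 0.586092)  len=0.6185
  (v0,v7,v4) [--+] → (0.634724, 1.9534, -0.586092)–(1.22077, 1.9534, 0)  len=0.8288
  (v4,v8,v5) [+--] → (-0.89976, 1.9534, 0)–(0.634724, 1.9534, 0.586092)  len=1.6426
  (v7,v11,v4) [--+] → (-0.176964, 1.9534, -0.276043)–(0.634724, 1.9534, -0.586092)  len=0.8689
  (v4,v11,v8) [+--] → (-0.176964, 1.9534, -0.276043)–(-0.89976, 1.9534, 0)  len=0.7737

Chained into 1 loop(s):
  loop 1: 6 segments, perimeter = 4.9429
Total perimeter = 4.943

loops=1 perimeter=4.943


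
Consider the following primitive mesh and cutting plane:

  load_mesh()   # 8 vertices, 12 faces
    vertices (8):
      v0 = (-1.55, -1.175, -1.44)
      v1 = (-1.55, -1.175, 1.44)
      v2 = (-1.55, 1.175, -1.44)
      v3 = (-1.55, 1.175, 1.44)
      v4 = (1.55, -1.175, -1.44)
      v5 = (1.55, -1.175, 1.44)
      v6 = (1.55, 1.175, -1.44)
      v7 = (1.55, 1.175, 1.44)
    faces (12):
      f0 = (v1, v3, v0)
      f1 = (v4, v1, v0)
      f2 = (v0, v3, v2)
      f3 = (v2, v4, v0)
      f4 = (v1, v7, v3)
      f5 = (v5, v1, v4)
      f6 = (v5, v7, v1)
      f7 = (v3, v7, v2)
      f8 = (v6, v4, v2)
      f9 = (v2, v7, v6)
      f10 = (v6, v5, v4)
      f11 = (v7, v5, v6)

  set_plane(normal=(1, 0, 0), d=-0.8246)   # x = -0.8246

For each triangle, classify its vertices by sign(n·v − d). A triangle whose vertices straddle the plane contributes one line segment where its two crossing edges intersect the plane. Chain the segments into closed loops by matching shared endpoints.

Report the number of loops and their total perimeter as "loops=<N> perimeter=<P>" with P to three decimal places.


Straddling triangles (8 of 12):
  (v4,v1,v0) [+--] → (-0.8246, -1.175, 0.76608)–(-0.8246, -1.175, -1.44)  len=2.2061
  (v2,v4,v0) [-+-] → (-0.8246, 0.6251, -1.44)–(-0.8246, -1.175, -1.44)  len=1.8001
  (v1,v7,v3) [-+-] → (-0.8246, -0.6251, 1.44)–(-0.8246, 1.175, 1.44)  len=1.8001
  (v5,v1,v4) [+-+] → (-0.8246, -1.175, 1.44)–(-0.8246, -1.175, 0.76608)  len=0.6739
  (v5,v7,v1) [++-] → (-0.8246, -0.6251, 1.44)–(-0.8246, -1.175, 1.44)  len=0.5499
  (v3,v7,v2) [-+-] → (-0.8246, 1.175, 1.44)–(-0.8246, 1.175, -0.76608)  len=2.2061
  (v6,v4,v2) [++-] → (-0.8246, 0.6251, -1.44)–(-0.8246, 1.175, -1.44)  len=0.5499
  (v2,v7,v6) [-++] → (-0.8246, 1.175, -0.76608)–(-0.8246, 1.175, -1.44)  len=0.6739

Chained into 1 loop(s):
  loop 1: 8 segments, perimeter = 10.4600
Total perimeter = 10.460

loops=1 perimeter=10.460


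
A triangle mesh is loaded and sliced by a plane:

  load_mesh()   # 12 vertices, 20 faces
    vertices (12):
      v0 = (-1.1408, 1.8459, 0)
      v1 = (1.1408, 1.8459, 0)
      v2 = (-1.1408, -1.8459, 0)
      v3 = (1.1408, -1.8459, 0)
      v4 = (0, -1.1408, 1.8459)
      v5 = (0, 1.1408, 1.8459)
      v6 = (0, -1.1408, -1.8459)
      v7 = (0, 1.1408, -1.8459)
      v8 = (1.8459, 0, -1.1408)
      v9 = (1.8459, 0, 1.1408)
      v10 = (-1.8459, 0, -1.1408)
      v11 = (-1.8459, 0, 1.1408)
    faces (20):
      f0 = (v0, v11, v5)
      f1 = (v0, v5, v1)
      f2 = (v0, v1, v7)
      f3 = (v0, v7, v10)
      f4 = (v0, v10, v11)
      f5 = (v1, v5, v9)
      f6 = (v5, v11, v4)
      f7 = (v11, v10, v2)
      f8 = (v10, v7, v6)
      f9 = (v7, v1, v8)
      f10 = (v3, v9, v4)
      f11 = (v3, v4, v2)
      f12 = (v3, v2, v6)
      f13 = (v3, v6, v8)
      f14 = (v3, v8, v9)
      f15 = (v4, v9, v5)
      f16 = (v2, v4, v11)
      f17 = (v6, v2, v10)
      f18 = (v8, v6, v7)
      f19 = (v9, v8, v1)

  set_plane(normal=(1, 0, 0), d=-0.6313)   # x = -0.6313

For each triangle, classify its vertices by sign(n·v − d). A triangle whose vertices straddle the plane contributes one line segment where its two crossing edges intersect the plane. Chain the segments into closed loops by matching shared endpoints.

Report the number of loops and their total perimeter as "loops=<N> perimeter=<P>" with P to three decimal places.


loops=1 perimeter=10.947

Straddling triangles (10 of 20):
  (v0,v11,v5) [--+] → (-0.6313, 0.750645, 1.60475)–(-0.6313, 1.53099, 0.824409)  len=1.1036
  (v0,v5,v1) [-++] → (-0.6313, 1.53099, 0.824409)–(-0.6313, 1.8459, 0)  len=0.8825
  (v0,v1,v7) [-++] → (-0.6313, 1.8459, 0)–(-0.6313, 1.53099, -0.824409)  len=0.8825
  (v0,v7,v10) [-+-] → (-0.6313, 1.53099, -0.824409)–(-0.6313, 0.750645, -1.60475)  len=1.1036
  (v5,v11,v4) [+-+] → (-0.6313, 0.750645, 1.60475)–(-0.6313, -0.750645, 1.60475)  len=1.5013
  (v10,v7,v6) [-++] → (-0.6313, 0.750645, -1.60475)–(-0.6313, -0.750645, -1.60475)  len=1.5013
  (v3,v4,v2) [++-] → (-0.6313, -1.53099, 0.824409)–(-0.6313, -1.8459, 0)  len=0.8825
  (v3,v2,v6) [+-+] → (-0.6313, -1.8459, 0)–(-0.6313, -1.53099, -0.824409)  len=0.8825
  (v2,v4,v11) [-+-] → (-0.6313, -1.53099, 0.824409)–(-0.6313, -0.750645, 1.60475)  len=1.1036
  (v6,v2,v10) [+--] → (-0.6313, -1.53099, -0.824409)–(-0.6313, -0.750645, -1.60475)  len=1.1036

Chained into 1 loop(s):
  loop 1: 10 segments, perimeter = 10.9469
Total perimeter = 10.947


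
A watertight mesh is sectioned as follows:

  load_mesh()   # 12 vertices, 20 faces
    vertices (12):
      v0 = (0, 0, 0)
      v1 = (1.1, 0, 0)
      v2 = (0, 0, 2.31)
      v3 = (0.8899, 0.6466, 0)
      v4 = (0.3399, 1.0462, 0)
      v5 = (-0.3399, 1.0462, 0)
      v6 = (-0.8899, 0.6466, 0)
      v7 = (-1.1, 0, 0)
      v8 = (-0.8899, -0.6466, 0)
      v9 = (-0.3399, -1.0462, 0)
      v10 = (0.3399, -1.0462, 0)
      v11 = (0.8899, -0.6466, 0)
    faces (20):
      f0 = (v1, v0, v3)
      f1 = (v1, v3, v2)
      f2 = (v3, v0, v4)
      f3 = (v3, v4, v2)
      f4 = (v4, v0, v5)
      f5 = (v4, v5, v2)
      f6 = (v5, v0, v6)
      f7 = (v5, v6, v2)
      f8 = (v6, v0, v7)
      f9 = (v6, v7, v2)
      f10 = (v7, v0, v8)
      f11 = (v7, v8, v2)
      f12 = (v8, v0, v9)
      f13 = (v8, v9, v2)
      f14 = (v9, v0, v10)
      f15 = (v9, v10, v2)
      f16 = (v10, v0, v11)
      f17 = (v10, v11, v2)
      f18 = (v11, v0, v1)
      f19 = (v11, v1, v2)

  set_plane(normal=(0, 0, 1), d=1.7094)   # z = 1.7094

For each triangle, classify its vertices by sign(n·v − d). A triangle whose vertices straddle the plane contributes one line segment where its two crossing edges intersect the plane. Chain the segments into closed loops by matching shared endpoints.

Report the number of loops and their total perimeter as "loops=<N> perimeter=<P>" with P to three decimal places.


Straddling triangles (10 of 20):
  (v1,v3,v2) [--+] → (0.231374, 0.168116, 1.7094)–(0.286, 0, 1.7094)  len=0.1768
  (v3,v4,v2) [--+] → (0.088374, 0.272012, 1.7094)–(0.231374, 0.168116, 1.7094)  len=0.1768
  (v4,v5,v2) [--+] → (-0.088374, 0.272012, 1.7094)–(0.088374, 0.272012, 1.7094)  len=0.1767
  (v5,v6,v2) [--+] → (-0.231374, 0.168116, 1.7094)–(-0.088374, 0.272012, 1.7094)  len=0.1768
  (v6,v7,v2) [--+] → (-0.286, 0, 1.7094)–(-0.231374, 0.168116, 1.7094)  len=0.1768
  (v7,v8,v2) [--+] → (-0.231374, -0.168116, 1.7094)–(-0.286, 0, 1.7094)  len=0.1768
  (v8,v9,v2) [--+] → (-0.088374, -0.272012, 1.7094)–(-0.231374, -0.168116, 1.7094)  len=0.1768
  (v9,v10,v2) [--+] → (0.088374, -0.272012, 1.7094)–(-0.088374, -0.272012, 1.7094)  len=0.1767
  (v10,v11,v2) [--+] → (0.231374, -0.168116, 1.7094)–(0.088374, -0.272012, 1.7094)  len=0.1768
  (v11,v1,v2) [--+] → (0.286, 0, 1.7094)–(0.231374, -0.168116, 1.7094)  len=0.1768

Chained into 1 loop(s):
  loop 1: 10 segments, perimeter = 1.7676
Total perimeter = 1.768

loops=1 perimeter=1.768


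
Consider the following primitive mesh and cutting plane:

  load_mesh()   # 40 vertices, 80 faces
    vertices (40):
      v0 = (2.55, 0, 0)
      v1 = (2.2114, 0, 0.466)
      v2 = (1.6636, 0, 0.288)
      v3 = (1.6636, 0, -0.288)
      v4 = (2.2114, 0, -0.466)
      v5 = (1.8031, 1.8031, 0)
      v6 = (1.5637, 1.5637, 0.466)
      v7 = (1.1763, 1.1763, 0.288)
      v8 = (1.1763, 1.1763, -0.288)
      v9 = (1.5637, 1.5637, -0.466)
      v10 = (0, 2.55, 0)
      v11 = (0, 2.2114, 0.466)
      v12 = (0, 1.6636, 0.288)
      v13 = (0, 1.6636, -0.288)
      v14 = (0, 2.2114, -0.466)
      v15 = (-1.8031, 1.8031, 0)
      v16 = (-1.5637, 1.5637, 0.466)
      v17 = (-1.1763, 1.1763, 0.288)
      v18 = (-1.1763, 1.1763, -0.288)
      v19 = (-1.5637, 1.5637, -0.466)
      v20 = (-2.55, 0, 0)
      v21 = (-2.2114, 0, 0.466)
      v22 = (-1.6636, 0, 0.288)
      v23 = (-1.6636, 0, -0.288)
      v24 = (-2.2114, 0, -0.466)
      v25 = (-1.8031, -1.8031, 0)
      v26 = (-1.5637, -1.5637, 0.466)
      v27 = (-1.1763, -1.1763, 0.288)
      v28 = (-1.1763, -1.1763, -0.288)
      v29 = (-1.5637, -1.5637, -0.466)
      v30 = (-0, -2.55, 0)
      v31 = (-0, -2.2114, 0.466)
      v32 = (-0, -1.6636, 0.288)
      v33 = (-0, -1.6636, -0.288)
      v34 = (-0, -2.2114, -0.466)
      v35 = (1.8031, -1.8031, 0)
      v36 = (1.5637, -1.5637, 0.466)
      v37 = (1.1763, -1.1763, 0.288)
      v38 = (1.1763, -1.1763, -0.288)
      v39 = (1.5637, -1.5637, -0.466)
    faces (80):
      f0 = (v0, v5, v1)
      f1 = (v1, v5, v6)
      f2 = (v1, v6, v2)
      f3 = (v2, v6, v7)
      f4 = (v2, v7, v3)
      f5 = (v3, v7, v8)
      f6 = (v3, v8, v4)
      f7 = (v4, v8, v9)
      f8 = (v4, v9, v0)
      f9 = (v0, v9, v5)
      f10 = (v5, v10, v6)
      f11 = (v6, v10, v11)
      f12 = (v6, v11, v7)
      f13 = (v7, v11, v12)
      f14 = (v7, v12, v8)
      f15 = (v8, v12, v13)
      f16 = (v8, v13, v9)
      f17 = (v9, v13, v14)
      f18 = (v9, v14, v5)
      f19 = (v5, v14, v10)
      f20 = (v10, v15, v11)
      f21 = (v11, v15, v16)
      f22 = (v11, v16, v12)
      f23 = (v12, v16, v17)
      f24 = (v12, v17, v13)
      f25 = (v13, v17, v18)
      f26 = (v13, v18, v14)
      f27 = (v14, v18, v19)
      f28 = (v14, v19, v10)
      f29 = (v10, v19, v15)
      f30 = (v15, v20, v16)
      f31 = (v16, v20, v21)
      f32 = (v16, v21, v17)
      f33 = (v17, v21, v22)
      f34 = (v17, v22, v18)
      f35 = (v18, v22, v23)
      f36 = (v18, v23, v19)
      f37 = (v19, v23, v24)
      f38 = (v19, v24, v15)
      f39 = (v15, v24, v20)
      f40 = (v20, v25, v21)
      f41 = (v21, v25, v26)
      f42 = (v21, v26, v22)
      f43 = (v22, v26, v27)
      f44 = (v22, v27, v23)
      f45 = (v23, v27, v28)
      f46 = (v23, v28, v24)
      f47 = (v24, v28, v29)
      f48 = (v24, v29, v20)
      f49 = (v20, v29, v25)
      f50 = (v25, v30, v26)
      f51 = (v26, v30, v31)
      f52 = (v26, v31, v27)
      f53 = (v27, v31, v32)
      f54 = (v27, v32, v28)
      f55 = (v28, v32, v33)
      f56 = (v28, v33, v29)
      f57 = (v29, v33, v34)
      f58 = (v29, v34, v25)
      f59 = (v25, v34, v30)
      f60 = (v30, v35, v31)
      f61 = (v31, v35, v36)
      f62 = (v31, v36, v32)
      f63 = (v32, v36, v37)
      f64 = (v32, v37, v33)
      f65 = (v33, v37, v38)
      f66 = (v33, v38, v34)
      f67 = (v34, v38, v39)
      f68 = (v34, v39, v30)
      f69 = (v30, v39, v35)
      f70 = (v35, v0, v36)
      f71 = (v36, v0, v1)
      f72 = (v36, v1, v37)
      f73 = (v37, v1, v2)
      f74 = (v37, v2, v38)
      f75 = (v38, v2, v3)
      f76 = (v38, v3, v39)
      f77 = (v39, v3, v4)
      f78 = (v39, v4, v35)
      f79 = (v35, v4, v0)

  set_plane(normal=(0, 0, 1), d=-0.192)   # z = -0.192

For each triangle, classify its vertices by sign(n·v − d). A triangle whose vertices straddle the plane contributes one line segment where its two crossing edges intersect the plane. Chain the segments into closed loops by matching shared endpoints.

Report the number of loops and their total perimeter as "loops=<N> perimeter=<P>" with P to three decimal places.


loops=2 perimeter=24.945

Straddling triangles (32 of 80):
  (v2,v7,v3) [++-] → (1.58238, 0.19605, -0.192)–(1.6636, 0, -0.192)  len=0.2122
  (v3,v7,v8) [-+-] → (1.58238, 0.19605, -0.192)–(1.1763, 1.1763, -0.192)  len=1.0610
  (v4,v9,v0) [--+] → (2.14363, 0.644271, -0.192)–(2.41049, 0, -0.192)  len=0.6974
  (v0,v9,v5) [+-+] → (2.14363, 0.644271, -0.192)–(1.70446, 1.70446, -0.192)  len=1.1476
  (v7,v12,v8) [++-] → (0.98025, 1.25752, -0.192)–(1.1763, 1.1763, -0.192)  len=0.2122
  (v8,v12,v13) [-+-] → (0.98025, 1.25752, -0.192)–(0, 1.6636, -0.192)  len=1.0610
  (v9,v14,v5) [--+] → (1.06019, 1.97133, -0.192)–(1.70446, 1.70446, -0.192)  len=0.6974
  (v5,v14,v10) [+-+] → (1.06019, 1.97133, -0.192)–(0, 2.41049, -0.192)  len=1.1476
  (v12,v17,v13) [++-] → (-0.19605, 1.58238, -0.192)–(0, 1.6636, -0.192)  len=0.2122
  (v13,v17,v18) [-+-] → (-0.19605, 1.58238, -0.192)–(-1.1763, 1.1763, -0.192)  len=1.0610
  (v14,v19,v10) [--+] → (-0.644271, 2.14363, -0.192)–(0, 2.41049, -0.192)  len=0.6974
  (v10,v19,v15) [+-+] → (-0.644271, 2.14363, -0.192)–(-1.70446, 1.70446, -0.192)  len=1.1476
  (v17,v22,v18) [++-] → (-1.25752, 0.98025, -0.192)–(-1.1763, 1.1763, -0.192)  len=0.2122
  (v18,v22,v23) [-+-] → (-1.25752, 0.98025, -0.192)–(-1.6636, 0, -0.192)  len=1.0610
  (v19,v24,v15) [--+] → (-1.97133, 1.06019, -0.192)–(-1.70446, 1.70446, -0.192)  len=0.6974
  (v15,v24,v20) [+-+] → (-1.97133, 1.06019, -0.192)–(-2.41049, 0, -0.192)  len=1.1476
  (v22,v27,v23) [++-] → (-1.58238, -0.19605, -0.192)–(-1.6636, 0, -0.192)  len=0.2122
  (v23,v27,v28) [-+-] → (-1.58238, -0.19605, -0.192)–(-1.1763, -1.1763, -0.192)  len=1.0610
  (v24,v29,v20) [--+] → (-2.14363, -0.644271, -0.192)–(-2.41049, 0, -0.192)  len=0.6974
  (v20,v29,v25) [+-+] → (-2.14363, -0.644271, -0.192)–(-1.70446, -1.70446, -0.192)  len=1.1476
  (v27,v32,v28) [++-] → (-0.98025, -1.25752, -0.192)–(-1.1763, -1.1763, -0.192)  len=0.2122
  (v28,v32,v33) [-+-] → (-0.98025, -1.25752, -0.192)–(0, -1.6636, -0.192)  len=1.0610
  (v29,v34,v25) [--+] → (-1.06019, -1.97133, -0.192)–(-1.70446, -1.70446, -0.192)  len=0.6974
  (v25,v34,v30) [+-+] → (-1.06019, -1.97133, -0.192)–(0, -2.41049, -0.192)  len=1.1476
  (v32,v37,v33) [++-] → (0.19605, -1.58238, -0.192)–(0, -1.6636, -0.192)  len=0.2122
  (v33,v37,v38) [-+-] → (0.19605, -1.58238, -0.192)–(1.1763, -1.1763, -0.192)  len=1.0610
  (v34,v39,v30) [--+] → (0.644271, -2.14363, -0.192)–(0, -2.41049, -0.192)  len=0.6974
  (v30,v39,v35) [+-+] → (0.644271, -2.14363, -0.192)–(1.70446, -1.70446, -0.192)  len=1.1476
  (v37,v2,v38) [++-] → (1.25752, -0.98025, -0.192)–(1.1763, -1.1763, -0.192)  len=0.2122
  (v38,v2,v3) [-+-] → (1.25752, -0.98025, -0.192)–(1.6636, 0, -0.192)  len=1.0610
  (v39,v4,v35) [--+] → (1.97133, -1.06019, -0.192)–(1.70446, -1.70446, -0.192)  len=0.6974
  (v35,v4,v0) [+-+] → (1.97133, -1.06019, -0.192)–(2.41049, 0, -0.192)  len=1.1476

Chained into 2 loop(s):
  loop 1: 16 segments, perimeter = 10.1859
  loop 2: 16 segments, perimeter = 14.7592
Total perimeter = 24.945


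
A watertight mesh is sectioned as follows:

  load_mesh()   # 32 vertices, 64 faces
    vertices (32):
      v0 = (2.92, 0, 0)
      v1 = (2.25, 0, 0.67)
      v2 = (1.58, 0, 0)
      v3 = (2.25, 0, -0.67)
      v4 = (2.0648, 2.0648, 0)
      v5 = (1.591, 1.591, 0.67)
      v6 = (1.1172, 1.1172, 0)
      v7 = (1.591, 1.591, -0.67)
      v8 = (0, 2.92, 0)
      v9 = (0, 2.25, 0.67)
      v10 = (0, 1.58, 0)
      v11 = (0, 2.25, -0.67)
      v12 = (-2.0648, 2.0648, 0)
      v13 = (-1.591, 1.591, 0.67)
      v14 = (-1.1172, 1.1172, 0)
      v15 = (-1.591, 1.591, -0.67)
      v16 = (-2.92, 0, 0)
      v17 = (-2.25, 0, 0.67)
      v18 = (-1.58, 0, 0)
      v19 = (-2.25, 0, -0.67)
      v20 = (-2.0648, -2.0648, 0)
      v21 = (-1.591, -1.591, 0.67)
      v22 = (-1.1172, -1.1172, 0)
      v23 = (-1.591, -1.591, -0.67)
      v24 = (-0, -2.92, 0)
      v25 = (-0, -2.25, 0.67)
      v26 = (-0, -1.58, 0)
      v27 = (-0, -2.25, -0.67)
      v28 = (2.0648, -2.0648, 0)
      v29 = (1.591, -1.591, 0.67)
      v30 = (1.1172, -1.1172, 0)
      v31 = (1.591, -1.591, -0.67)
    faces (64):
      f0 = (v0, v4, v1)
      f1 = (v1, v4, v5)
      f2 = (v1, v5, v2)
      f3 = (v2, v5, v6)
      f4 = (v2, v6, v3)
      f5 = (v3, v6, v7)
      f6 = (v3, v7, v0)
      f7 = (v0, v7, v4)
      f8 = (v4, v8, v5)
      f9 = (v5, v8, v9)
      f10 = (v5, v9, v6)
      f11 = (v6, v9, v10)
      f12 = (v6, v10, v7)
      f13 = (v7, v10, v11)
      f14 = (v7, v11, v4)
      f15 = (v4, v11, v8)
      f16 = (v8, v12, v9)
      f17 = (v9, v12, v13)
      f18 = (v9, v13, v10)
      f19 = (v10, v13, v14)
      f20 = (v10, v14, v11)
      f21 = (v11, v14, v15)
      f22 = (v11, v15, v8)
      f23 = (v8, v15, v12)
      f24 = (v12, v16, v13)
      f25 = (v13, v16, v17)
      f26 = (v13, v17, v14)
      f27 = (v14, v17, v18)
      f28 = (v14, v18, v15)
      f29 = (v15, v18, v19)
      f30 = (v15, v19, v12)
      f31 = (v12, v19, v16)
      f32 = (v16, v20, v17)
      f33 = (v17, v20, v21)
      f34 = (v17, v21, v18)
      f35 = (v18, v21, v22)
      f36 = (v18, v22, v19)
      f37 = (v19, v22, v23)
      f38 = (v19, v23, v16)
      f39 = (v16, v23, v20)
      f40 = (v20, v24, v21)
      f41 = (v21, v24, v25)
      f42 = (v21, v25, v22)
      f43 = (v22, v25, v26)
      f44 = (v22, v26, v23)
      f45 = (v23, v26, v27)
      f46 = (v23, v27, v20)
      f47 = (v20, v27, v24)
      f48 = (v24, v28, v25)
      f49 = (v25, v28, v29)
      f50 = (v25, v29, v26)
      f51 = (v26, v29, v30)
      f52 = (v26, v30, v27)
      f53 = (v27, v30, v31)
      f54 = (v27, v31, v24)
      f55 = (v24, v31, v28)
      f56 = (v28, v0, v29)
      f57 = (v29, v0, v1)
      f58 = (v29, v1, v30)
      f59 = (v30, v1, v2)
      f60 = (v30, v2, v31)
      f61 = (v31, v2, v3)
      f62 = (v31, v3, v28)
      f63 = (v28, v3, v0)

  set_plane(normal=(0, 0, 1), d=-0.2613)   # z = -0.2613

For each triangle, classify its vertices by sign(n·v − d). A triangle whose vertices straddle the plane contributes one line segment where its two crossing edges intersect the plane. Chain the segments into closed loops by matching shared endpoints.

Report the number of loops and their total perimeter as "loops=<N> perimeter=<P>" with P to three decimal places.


loops=2 perimeter=27.553

Straddling triangles (32 of 64):
  (v2,v6,v3) [++-] → (1.55899, 0.681492, -0.2613)–(1.8413, 0, -0.2613)  len=0.7377
  (v3,v6,v7) [-+-] → (1.55899, 0.681492, -0.2613)–(1.30198, 1.30198, -0.2613)  len=0.6716
  (v3,v7,v0) [--+] → (2.40169, 0.62049, -0.2613)–(2.6587, 0, -0.2613)  len=0.6716
  (v0,v7,v4) [+-+] → (2.40169, 0.62049, -0.2613)–(1.88002, 1.88002, -0.2613)  len=1.3633
  (v6,v10,v7) [++-] → (0.62049, 1.58429, -0.2613)–(1.30198, 1.30198, -0.2613)  len=0.7377
  (v7,v10,v11) [-+-] → (0.62049, 1.58429, -0.2613)–(0, 1.8413, -0.2613)  len=0.6716
  (v7,v11,v4) [--+] → (1.25953, 2.13703, -0.2613)–(1.88002, 1.88002, -0.2613)  len=0.6716
  (v4,v11,v8) [+-+] → (1.25953, 2.13703, -0.2613)–(0, 2.6587, -0.2613)  len=1.3633
  (v10,v14,v11) [++-] → (-0.681492, 1.55899, -0.2613)–(0, 1.8413, -0.2613)  len=0.7377
  (v11,v14,v15) [-+-] → (-0.681492, 1.55899, -0.2613)–(-1.30198, 1.30198, -0.2613)  len=0.6716
  (v11,v15,v8) [--+] → (-0.62049, 2.40169, -0.2613)–(0, 2.6587, -0.2613)  len=0.6716
  (v8,v15,v12) [+-+] → (-0.62049, 2.40169, -0.2613)–(-1.88002, 1.88002, -0.2613)  len=1.3633
  (v14,v18,v15) [++-] → (-1.58429, 0.62049, -0.2613)–(-1.30198, 1.30198, -0.2613)  len=0.7377
  (v15,v18,v19) [-+-] → (-1.58429, 0.62049, -0.2613)–(-1.8413, 0, -0.2613)  len=0.6716
  (v15,v19,v12) [--+] → (-2.13703, 1.25953, -0.2613)–(-1.88002, 1.88002, -0.2613)  len=0.6716
  (v12,v19,v16) [+-+] → (-2.13703, 1.25953, -0.2613)–(-2.6587, 0, -0.2613)  len=1.3633
  (v18,v22,v19) [++-] → (-1.55899, -0.681492, -0.2613)–(-1.8413, 0, -0.2613)  len=0.7377
  (v19,v22,v23) [-+-] → (-1.55899, -0.681492, -0.2613)–(-1.30198, -1.30198, -0.2613)  len=0.6716
  (v19,v23,v16) [--+] → (-2.40169, -0.62049, -0.2613)–(-2.6587, 0, -0.2613)  len=0.6716
  (v16,v23,v20) [+-+] → (-2.40169, -0.62049, -0.2613)–(-1.88002, -1.88002, -0.2613)  len=1.3633
  (v22,v26,v23) [++-] → (-0.62049, -1.58429, -0.2613)–(-1.30198, -1.30198, -0.2613)  len=0.7377
  (v23,v26,v27) [-+-] → (-0.62049, -1.58429, -0.2613)–(0, -1.8413, -0.2613)  len=0.6716
  (v23,v27,v20) [--+] → (-1.25953, -2.13703, -0.2613)–(-1.88002, -1.88002, -0.2613)  len=0.6716
  (v20,v27,v24) [+-+] → (-1.25953, -2.13703, -0.2613)–(0, -2.6587, -0.2613)  len=1.3633
  (v26,v30,v27) [++-] → (0.681492, -1.55899, -0.2613)–(0, -1.8413, -0.2613)  len=0.7377
  (v27,v30,v31) [-+-] → (0.681492, -1.55899, -0.2613)–(1.30198, -1.30198, -0.2613)  len=0.6716
  (v27,v31,v24) [--+] → (0.62049, -2.40169, -0.2613)–(0, -2.6587, -0.2613)  len=0.6716
  (v24,v31,v28) [+-+] → (0.62049, -2.40169, -0.2613)–(1.88002, -1.88002, -0.2613)  len=1.3633
  (v30,v2,v31) [++-] → (1.58429, -0.62049, -0.2613)–(1.30198, -1.30198, -0.2613)  len=0.7377
  (v31,v2,v3) [-+-] → (1.58429, -0.62049, -0.2613)–(1.8413, 0, -0.2613)  len=0.6716
  (v31,v3,v28) [--+] → (2.13703, -1.25953, -0.2613)–(1.88002, -1.88002, -0.2613)  len=0.6716
  (v28,v3,v0) [+-+] → (2.13703, -1.25953, -0.2613)–(2.6587, 0, -0.2613)  len=1.3633

Chained into 2 loop(s):
  loop 1: 16 segments, perimeter = 11.2741
  loop 2: 16 segments, perimeter = 16.2792
Total perimeter = 27.553


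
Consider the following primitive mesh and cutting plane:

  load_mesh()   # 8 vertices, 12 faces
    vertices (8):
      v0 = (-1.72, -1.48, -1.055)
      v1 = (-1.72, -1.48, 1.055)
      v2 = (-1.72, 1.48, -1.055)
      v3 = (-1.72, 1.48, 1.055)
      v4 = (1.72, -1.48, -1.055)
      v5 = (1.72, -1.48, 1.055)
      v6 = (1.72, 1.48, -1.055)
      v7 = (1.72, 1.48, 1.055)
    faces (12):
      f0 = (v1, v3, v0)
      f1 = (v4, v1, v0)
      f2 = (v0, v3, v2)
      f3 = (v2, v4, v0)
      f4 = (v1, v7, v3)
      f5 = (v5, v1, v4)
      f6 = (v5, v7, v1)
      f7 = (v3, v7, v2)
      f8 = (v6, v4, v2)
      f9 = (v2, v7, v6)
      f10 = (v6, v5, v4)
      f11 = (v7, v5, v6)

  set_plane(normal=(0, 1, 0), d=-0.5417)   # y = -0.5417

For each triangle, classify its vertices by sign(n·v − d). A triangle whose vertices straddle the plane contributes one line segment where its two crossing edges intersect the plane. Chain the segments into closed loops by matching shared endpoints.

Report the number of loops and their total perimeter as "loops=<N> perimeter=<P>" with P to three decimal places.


Straddling triangles (8 of 12):
  (v1,v3,v0) [-+-] → (-1.72, -0.5417, 1.055)–(-1.72, -0.5417, -0.386144)  len=1.4411
  (v0,v3,v2) [-++] → (-1.72, -0.5417, -0.386144)–(-1.72, -0.5417, -1.055)  len=0.6689
  (v2,v4,v0) [+--] → (0.629543, -0.5417, -1.055)–(-1.72, -0.5417, -1.055)  len=2.3495
  (v1,v7,v3) [-++] → (-0.629543, -0.5417, 1.055)–(-1.72, -0.5417, 1.055)  len=1.0905
  (v5,v7,v1) [-+-] → (1.72, -0.5417, 1.055)–(-0.629543, -0.5417, 1.055)  len=2.3495
  (v6,v4,v2) [+-+] → (1.72, -0.5417, -1.055)–(0.629543, -0.5417, -1.055)  len=1.0905
  (v6,v5,v4) [+--] → (1.72, -0.5417, 0.386144)–(1.72, -0.5417, -1.055)  len=1.4411
  (v7,v5,v6) [+-+] → (1.72, -0.5417, 1.055)–(1.72, -0.5417, 0.386144)  len=0.6689

Chained into 1 loop(s):
  loop 1: 8 segments, perimeter = 11.1000
Total perimeter = 11.100

loops=1 perimeter=11.100
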